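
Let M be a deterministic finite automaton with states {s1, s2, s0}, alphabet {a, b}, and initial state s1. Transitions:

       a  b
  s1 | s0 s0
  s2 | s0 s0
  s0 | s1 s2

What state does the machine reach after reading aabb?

s1 → s0 → s1 → s0 → s2

s2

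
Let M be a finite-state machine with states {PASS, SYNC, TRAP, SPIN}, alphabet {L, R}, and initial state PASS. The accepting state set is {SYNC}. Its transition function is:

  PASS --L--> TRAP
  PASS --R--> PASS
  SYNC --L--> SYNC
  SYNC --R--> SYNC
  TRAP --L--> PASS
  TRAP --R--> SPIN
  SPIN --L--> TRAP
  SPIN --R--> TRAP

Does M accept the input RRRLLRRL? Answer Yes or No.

No

start at PASS
read 'R': PASS → PASS
read 'R': PASS → PASS
read 'R': PASS → PASS
read 'L': PASS → TRAP
read 'L': TRAP → PASS
read 'R': PASS → PASS
read 'R': PASS → PASS
read 'L': PASS → TRAP
End state TRAP is not accepting.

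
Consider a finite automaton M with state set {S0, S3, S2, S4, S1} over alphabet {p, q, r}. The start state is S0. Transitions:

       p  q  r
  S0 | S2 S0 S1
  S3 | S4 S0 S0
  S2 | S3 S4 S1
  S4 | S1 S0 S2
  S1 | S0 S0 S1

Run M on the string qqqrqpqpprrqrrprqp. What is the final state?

Trace: S0 -q-> S0 -q-> S0 -q-> S0 -r-> S1 -q-> S0 -p-> S2 -q-> S4 -p-> S1 -p-> S0 -r-> S1 -r-> S1 -q-> S0 -r-> S1 -r-> S1 -p-> S0 -r-> S1 -q-> S0 -p-> S2

S2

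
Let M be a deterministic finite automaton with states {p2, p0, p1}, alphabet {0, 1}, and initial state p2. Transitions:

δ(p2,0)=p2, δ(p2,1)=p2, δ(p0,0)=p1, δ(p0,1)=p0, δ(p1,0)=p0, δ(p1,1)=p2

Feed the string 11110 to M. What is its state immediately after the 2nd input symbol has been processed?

p2

Trace: p2 -1-> p2 -1-> p2
After 2 symbols: p2.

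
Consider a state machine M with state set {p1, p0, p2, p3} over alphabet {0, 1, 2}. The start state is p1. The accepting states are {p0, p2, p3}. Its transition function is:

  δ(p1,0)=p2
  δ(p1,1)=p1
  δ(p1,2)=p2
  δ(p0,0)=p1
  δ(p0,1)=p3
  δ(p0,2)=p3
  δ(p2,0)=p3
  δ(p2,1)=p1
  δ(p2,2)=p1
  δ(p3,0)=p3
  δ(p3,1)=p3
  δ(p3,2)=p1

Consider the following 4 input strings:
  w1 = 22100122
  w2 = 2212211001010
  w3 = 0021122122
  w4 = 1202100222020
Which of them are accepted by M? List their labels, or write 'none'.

w1:
  start at p1
  read '2': p1 → p2
  read '2': p2 → p1
  read '1': p1 → p1
  read '0': p1 → p2
  read '0': p2 → p3
  read '1': p3 → p3
  read '2': p3 → p1
  read '2': p1 → p2
  end p2, accepted
w2:
  start at p1
  read '2': p1 → p2
  read '2': p2 → p1
  read '1': p1 → p1
  read '2': p1 → p2
  read '2': p2 → p1
  read '1': p1 → p1
  read '1': p1 → p1
  read '0': p1 → p2
  read '0': p2 → p3
  read '1': p3 → p3
  read '0': p3 → p3
  read '1': p3 → p3
  read '0': p3 → p3
  end p3, accepted
w3:
  start at p1
  read '0': p1 → p2
  read '0': p2 → p3
  read '2': p3 → p1
  read '1': p1 → p1
  read '1': p1 → p1
  read '2': p1 → p2
  read '2': p2 → p1
  read '1': p1 → p1
  read '2': p1 → p2
  read '2': p2 → p1
  end p1, rejected
w4:
  start at p1
  read '1': p1 → p1
  read '2': p1 → p2
  read '0': p2 → p3
  read '2': p3 → p1
  read '1': p1 → p1
  read '0': p1 → p2
  read '0': p2 → p3
  read '2': p3 → p1
  read '2': p1 → p2
  read '2': p2 → p1
  read '0': p1 → p2
  read '2': p2 → p1
  read '0': p1 → p2
  end p2, accepted

w1, w2, w4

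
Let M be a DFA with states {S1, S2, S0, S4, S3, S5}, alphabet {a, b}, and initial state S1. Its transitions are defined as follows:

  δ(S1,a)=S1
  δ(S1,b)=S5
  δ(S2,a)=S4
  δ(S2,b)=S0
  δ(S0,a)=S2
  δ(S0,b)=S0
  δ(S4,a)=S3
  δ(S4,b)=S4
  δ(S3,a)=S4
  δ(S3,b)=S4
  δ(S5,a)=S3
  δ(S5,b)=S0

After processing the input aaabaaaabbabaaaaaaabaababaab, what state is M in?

S4

Trace: S1 -a-> S1 -a-> S1 -a-> S1 -b-> S5 -a-> S3 -a-> S4 -a-> S3 -a-> S4 -b-> S4 -b-> S4 -a-> S3 -b-> S4 -a-> S3 -a-> S4 -a-> S3 -a-> S4 -a-> S3 -a-> S4 -a-> S3 -b-> S4 -a-> S3 -a-> S4 -b-> S4 -a-> S3 -b-> S4 -a-> S3 -a-> S4 -b-> S4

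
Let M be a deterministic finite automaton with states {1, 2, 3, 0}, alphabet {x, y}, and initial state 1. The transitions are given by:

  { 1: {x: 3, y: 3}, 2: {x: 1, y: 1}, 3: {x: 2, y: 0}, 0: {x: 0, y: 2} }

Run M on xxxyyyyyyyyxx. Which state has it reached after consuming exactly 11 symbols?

1

1 → 3 → 2 → 1 → 3 → 0 → 2 → 1 → 3 → 0 → 2 → 1
After 11 symbols: 1.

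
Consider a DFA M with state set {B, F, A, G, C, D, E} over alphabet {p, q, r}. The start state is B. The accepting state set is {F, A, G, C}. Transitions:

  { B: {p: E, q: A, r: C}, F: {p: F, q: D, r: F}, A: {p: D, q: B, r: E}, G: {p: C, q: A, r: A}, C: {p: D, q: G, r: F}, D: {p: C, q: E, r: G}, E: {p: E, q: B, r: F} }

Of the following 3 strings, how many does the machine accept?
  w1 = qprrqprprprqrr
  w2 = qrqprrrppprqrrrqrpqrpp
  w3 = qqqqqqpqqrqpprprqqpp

2

w1: Trace: B -q-> A -p-> D -r-> G -r-> A -q-> B -p-> E -r-> F -p-> F -r-> F -p-> F -r-> F -q-> D -r-> G -r-> A  → end A, accepted
w2: Trace: B -q-> A -r-> E -q-> B -p-> E -r-> F -r-> F -r-> F -p-> F -p-> F -p-> F -r-> F -q-> D -r-> G -r-> A -r-> E -q-> B -r-> C -p-> D -q-> E -r-> F -p-> F -p-> F  → end F, accepted
w3: Trace: B -q-> A -q-> B -q-> A -q-> B -q-> A -q-> B -p-> E -q-> B -q-> A -r-> E -q-> B -p-> E -p-> E -r-> F -p-> F -r-> F -q-> D -q-> E -p-> E -p-> E  → end E, rejected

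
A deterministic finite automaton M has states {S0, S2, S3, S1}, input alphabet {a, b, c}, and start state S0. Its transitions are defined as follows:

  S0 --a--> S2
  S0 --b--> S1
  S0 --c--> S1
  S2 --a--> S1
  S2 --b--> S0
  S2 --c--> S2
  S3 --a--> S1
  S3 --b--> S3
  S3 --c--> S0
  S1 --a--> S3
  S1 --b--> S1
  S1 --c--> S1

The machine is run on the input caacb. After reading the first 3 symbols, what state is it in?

S0 → S1 → S3 → S1
After 3 symbols: S1.

S1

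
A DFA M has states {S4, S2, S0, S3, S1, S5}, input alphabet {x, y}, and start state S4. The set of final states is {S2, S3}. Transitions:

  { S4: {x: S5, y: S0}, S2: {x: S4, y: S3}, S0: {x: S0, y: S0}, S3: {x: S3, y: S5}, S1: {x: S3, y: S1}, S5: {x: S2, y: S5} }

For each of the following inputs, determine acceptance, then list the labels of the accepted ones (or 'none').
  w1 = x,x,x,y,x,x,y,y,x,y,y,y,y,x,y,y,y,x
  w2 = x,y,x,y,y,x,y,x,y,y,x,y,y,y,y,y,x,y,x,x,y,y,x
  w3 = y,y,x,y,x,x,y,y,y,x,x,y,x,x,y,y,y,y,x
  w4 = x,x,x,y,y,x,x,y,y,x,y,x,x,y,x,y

w2

w1: Trace: S4 -x-> S5 -x-> S2 -x-> S4 -y-> S0 -x-> S0 -x-> S0 -y-> S0 -y-> S0 -x-> S0 -y-> S0 -y-> S0 -y-> S0 -y-> S0 -x-> S0 -y-> S0 -y-> S0 -y-> S0 -x-> S0  → end S0, rejected
w2: Trace: S4 -x-> S5 -y-> S5 -x-> S2 -y-> S3 -y-> S5 -x-> S2 -y-> S3 -x-> S3 -y-> S5 -y-> S5 -x-> S2 -y-> S3 -y-> S5 -y-> S5 -y-> S5 -y-> S5 -x-> S2 -y-> S3 -x-> S3 -x-> S3 -y-> S5 -y-> S5 -x-> S2  → end S2, accepted
w3: Trace: S4 -y-> S0 -y-> S0 -x-> S0 -y-> S0 -x-> S0 -x-> S0 -y-> S0 -y-> S0 -y-> S0 -x-> S0 -x-> S0 -y-> S0 -x-> S0 -x-> S0 -y-> S0 -y-> S0 -y-> S0 -y-> S0 -x-> S0  → end S0, rejected
w4: Trace: S4 -x-> S5 -x-> S2 -x-> S4 -y-> S0 -y-> S0 -x-> S0 -x-> S0 -y-> S0 -y-> S0 -x-> S0 -y-> S0 -x-> S0 -x-> S0 -y-> S0 -x-> S0 -y-> S0  → end S0, rejected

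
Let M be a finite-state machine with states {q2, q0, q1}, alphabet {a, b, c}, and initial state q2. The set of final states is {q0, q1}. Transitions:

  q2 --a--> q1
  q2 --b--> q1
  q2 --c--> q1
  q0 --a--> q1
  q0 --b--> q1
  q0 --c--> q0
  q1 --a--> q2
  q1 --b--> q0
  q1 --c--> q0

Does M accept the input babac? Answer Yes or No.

Yes

q2 → q1 → q2 → q1 → q2 → q1
End state q1 is accepting.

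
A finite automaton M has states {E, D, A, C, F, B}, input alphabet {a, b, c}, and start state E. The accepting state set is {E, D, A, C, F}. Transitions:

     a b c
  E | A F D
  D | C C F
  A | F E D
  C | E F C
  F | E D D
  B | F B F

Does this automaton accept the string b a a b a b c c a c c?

Yes

Trace: E -b-> F -a-> E -a-> A -b-> E -a-> A -b-> E -c-> D -c-> F -a-> E -c-> D -c-> F
End state F is accepting.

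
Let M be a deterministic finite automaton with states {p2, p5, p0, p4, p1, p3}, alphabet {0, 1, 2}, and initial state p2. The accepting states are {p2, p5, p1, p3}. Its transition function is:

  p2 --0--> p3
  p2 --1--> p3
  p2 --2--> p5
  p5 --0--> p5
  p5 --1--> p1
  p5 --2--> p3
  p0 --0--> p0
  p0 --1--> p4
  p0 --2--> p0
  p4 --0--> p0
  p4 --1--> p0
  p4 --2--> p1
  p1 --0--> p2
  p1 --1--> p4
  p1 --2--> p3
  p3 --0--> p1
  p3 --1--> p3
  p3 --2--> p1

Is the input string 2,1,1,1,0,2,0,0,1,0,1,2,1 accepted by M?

start at p2
read '2': p2 → p5
read '1': p5 → p1
read '1': p1 → p4
read '1': p4 → p0
read '0': p0 → p0
read '2': p0 → p0
read '0': p0 → p0
read '0': p0 → p0
read '1': p0 → p4
read '0': p4 → p0
read '1': p0 → p4
read '2': p4 → p1
read '1': p1 → p4
End state p4 is not accepting.

No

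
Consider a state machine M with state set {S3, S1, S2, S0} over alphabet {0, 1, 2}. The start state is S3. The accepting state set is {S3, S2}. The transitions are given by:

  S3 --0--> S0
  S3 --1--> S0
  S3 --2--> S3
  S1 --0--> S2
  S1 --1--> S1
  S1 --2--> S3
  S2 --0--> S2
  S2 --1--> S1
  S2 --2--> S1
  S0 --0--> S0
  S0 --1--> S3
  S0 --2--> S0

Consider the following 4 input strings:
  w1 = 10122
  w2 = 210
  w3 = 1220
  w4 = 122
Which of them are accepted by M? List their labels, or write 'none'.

w1

w1: Trace: S3 -1-> S0 -0-> S0 -1-> S3 -2-> S3 -2-> S3  → end S3, accepted
w2: Trace: S3 -2-> S3 -1-> S0 -0-> S0  → end S0, rejected
w3: Trace: S3 -1-> S0 -2-> S0 -2-> S0 -0-> S0  → end S0, rejected
w4: Trace: S3 -1-> S0 -2-> S0 -2-> S0  → end S0, rejected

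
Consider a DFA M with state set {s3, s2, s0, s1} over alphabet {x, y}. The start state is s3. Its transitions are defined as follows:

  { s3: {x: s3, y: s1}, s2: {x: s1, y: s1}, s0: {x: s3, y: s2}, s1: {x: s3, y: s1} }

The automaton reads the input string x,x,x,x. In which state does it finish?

start at s3
read 'x': s3 → s3
read 'x': s3 → s3
read 'x': s3 → s3
read 'x': s3 → s3

s3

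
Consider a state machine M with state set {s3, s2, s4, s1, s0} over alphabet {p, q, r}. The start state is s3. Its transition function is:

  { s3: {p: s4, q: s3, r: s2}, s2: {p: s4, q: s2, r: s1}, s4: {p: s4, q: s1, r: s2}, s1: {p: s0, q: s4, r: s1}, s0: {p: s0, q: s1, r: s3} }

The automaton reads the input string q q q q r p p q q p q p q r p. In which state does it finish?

Trace: s3 -q-> s3 -q-> s3 -q-> s3 -q-> s3 -r-> s2 -p-> s4 -p-> s4 -q-> s1 -q-> s4 -p-> s4 -q-> s1 -p-> s0 -q-> s1 -r-> s1 -p-> s0

s0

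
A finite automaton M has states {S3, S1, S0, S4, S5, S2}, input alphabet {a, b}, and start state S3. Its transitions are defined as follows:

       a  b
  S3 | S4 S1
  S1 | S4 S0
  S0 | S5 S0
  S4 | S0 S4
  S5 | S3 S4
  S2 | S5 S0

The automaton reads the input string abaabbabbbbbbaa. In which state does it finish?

S3

start at S3
read 'a': S3 → S4
read 'b': S4 → S4
read 'a': S4 → S0
read 'a': S0 → S5
read 'b': S5 → S4
read 'b': S4 → S4
read 'a': S4 → S0
read 'b': S0 → S0
read 'b': S0 → S0
read 'b': S0 → S0
read 'b': S0 → S0
read 'b': S0 → S0
read 'b': S0 → S0
read 'a': S0 → S5
read 'a': S5 → S3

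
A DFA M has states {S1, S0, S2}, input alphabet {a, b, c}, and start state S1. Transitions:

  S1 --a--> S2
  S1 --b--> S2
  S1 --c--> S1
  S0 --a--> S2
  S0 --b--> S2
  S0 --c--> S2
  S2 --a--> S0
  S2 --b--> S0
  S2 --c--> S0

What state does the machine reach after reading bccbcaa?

S1 → S2 → S0 → S2 → S0 → S2 → S0 → S2

S2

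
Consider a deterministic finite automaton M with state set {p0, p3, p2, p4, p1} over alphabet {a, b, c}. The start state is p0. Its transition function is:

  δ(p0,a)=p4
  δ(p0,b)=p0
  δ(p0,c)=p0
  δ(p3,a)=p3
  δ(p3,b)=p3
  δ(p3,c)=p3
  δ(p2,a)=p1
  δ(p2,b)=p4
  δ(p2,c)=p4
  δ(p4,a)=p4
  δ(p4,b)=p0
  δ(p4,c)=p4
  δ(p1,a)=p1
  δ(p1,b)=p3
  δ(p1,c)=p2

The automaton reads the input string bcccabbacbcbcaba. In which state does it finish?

p0 → p0 → p0 → p0 → p0 → p4 → p0 → p0 → p4 → p4 → p0 → p0 → p0 → p0 → p4 → p0 → p4

p4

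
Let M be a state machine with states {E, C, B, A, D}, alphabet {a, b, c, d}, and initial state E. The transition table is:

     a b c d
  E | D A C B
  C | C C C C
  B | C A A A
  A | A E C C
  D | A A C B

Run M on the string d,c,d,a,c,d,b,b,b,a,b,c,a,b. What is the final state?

C

Trace: E -d-> B -c-> A -d-> C -a-> C -c-> C -d-> C -b-> C -b-> C -b-> C -a-> C -b-> C -c-> C -a-> C -b-> C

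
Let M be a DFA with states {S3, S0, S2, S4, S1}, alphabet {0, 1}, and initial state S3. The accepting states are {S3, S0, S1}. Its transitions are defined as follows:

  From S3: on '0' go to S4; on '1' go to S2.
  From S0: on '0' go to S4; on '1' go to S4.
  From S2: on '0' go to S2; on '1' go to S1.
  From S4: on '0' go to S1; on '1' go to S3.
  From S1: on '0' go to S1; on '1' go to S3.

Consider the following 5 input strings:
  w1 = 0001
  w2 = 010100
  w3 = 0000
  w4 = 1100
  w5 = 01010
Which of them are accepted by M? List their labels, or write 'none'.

w1, w2, w3, w4

w1: S3 → S4 → S1 → S1 → S3  → end S3, accepted
w2: S3 → S4 → S3 → S4 → S3 → S4 → S1  → end S1, accepted
w3: S3 → S4 → S1 → S1 → S1  → end S1, accepted
w4: S3 → S2 → S1 → S1 → S1  → end S1, accepted
w5: S3 → S4 → S3 → S4 → S3 → S4  → end S4, rejected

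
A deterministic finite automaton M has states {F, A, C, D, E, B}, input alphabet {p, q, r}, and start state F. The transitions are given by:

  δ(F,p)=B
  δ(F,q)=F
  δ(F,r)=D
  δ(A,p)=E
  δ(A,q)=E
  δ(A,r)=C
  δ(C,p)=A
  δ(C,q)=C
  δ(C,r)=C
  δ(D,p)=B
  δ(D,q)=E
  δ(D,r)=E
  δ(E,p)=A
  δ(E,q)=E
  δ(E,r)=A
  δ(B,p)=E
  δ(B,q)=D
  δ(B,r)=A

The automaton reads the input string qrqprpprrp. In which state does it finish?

A

Trace: F -q-> F -r-> D -q-> E -p-> A -r-> C -p-> A -p-> E -r-> A -r-> C -p-> A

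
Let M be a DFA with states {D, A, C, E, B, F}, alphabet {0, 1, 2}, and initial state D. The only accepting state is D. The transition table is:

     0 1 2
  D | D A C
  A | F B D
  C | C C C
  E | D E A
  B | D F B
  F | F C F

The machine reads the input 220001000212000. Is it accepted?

start at D
read '2': D → C
read '2': C → C
read '0': C → C
read '0': C → C
read '0': C → C
read '1': C → C
read '0': C → C
read '0': C → C
read '0': C → C
read '2': C → C
read '1': C → C
read '2': C → C
read '0': C → C
read '0': C → C
read '0': C → C
End state C is not accepting.

No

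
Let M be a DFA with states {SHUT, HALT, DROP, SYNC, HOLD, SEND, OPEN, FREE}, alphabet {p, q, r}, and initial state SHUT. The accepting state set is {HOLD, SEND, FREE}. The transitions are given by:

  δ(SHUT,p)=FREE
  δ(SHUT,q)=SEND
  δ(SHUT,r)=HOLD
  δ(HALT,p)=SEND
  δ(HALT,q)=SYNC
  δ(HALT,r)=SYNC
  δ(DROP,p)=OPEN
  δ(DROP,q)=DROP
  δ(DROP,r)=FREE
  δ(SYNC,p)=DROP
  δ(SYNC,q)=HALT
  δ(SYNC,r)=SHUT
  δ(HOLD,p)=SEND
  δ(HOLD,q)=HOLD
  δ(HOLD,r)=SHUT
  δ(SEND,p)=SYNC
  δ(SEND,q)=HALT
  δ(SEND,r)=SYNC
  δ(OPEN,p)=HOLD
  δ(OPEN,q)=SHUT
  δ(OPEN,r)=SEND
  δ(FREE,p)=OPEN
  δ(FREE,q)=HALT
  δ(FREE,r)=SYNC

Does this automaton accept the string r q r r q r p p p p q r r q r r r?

Yes

SHUT → HOLD → HOLD → SHUT → HOLD → HOLD → SHUT → FREE → OPEN → HOLD → SEND → HALT → SYNC → SHUT → SEND → SYNC → SHUT → HOLD
End state HOLD is accepting.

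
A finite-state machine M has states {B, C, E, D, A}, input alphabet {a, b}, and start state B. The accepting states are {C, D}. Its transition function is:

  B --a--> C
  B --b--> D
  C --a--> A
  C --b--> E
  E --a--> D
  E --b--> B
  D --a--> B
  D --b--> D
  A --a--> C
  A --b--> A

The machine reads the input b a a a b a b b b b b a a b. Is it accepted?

No

B → D → B → C → A → A → C → E → B → D → D → D → B → C → E
End state E is not accepting.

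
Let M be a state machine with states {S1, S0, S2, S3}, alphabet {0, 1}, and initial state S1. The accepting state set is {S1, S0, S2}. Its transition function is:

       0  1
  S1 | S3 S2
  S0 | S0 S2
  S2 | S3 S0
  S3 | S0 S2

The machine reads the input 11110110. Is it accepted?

Trace: S1 -1-> S2 -1-> S0 -1-> S2 -1-> S0 -0-> S0 -1-> S2 -1-> S0 -0-> S0
End state S0 is accepting.

Yes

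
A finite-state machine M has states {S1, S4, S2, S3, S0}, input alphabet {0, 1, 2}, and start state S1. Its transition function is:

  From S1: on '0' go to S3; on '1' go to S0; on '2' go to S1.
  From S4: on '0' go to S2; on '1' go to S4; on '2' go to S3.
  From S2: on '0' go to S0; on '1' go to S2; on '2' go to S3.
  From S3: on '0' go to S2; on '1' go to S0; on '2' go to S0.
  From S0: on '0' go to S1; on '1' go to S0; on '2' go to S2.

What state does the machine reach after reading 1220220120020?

S3

Trace: S1 -1-> S0 -2-> S2 -2-> S3 -0-> S2 -2-> S3 -2-> S0 -0-> S1 -1-> S0 -2-> S2 -0-> S0 -0-> S1 -2-> S1 -0-> S3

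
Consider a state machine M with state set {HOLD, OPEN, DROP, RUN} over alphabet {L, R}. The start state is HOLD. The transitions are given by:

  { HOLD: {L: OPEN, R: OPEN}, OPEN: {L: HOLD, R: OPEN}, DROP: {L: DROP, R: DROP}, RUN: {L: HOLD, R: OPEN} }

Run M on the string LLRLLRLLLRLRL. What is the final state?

Trace: HOLD -L-> OPEN -L-> HOLD -R-> OPEN -L-> HOLD -L-> OPEN -R-> OPEN -L-> HOLD -L-> OPEN -L-> HOLD -R-> OPEN -L-> HOLD -R-> OPEN -L-> HOLD

HOLD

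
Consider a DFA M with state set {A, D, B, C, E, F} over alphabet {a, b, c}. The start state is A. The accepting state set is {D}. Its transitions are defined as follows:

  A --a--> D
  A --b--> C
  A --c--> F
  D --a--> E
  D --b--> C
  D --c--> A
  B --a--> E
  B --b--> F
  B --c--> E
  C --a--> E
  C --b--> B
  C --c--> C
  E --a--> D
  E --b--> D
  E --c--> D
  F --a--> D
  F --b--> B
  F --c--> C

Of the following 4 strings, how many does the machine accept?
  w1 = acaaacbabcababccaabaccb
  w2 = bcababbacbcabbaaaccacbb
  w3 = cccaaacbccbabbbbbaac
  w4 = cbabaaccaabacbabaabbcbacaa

w1:
  start at A
  read 'a': A → D
  read 'c': D → A
  read 'a': A → D
  read 'a': D → E
  read 'a': E → D
  read 'c': D → A
  read 'b': A → C
  read 'a': C → E
  read 'b': E → D
  read 'c': D → A
  read 'a': A → D
  read 'b': D → C
  read 'a': C → E
  read 'b': E → D
  read 'c': D → A
  read 'c': A → F
  read 'a': F → D
  read 'a': D → E
  read 'b': E → D
  read 'a': D → E
  read 'c': E → D
  read 'c': D → A
  read 'b': A → C
  end C, rejected
w2:
  start at A
  read 'b': A → C
  read 'c': C → C
  read 'a': C → E
  read 'b': E → D
  read 'a': D → E
  read 'b': E → D
  read 'b': D → C
  read 'a': C → E
  read 'c': E → D
  read 'b': D → C
  read 'c': C → C
  read 'a': C → E
  read 'b': E → D
  read 'b': D → C
  read 'a': C → E
  read 'a': E → D
  read 'a': D → E
  read 'c': E → D
  read 'c': D → A
  read 'a': A → D
  read 'c': D → A
  read 'b': A → C
  read 'b': C → B
  end B, rejected
w3:
  start at A
  read 'c': A → F
  read 'c': F → C
  read 'c': C → C
  read 'a': C → E
  read 'a': E → D
  read 'a': D → E
  read 'c': E → D
  read 'b': D → C
  read 'c': C → C
  read 'c': C → C
  read 'b': C → B
  read 'a': B → E
  read 'b': E → D
  read 'b': D → C
  read 'b': C → B
  read 'b': B → F
  read 'b': F → B
  read 'a': B → E
  read 'a': E → D
  read 'c': D → A
  end A, rejected
w4:
  start at A
  read 'c': A → F
  read 'b': F → B
  read 'a': B → E
  read 'b': E → D
  read 'a': D → E
  read 'a': E → D
  read 'c': D → A
  read 'c': A → F
  read 'a': F → D
  read 'a': D → E
  read 'b': E → D
  read 'a': D → E
  read 'c': E → D
  read 'b': D → C
  read 'a': C → E
  read 'b': E → D
  read 'a': D → E
  read 'a': E → D
  read 'b': D → C
  read 'b': C → B
  read 'c': B → E
  read 'b': E → D
  read 'a': D → E
  read 'c': E → D
  read 'a': D → E
  read 'a': E → D
  end D, accepted

1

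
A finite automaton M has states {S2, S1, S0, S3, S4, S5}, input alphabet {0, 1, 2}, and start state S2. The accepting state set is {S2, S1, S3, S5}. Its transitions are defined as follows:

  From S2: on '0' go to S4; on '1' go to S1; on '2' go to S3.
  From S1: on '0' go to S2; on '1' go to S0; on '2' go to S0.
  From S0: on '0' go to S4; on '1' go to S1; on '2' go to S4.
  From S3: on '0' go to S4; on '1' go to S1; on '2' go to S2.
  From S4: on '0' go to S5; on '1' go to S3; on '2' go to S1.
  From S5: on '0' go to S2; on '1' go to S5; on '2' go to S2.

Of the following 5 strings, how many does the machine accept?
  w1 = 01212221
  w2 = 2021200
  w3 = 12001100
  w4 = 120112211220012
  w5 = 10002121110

w1: S2 → S4 → S3 → S2 → S1 → S0 → S4 → S1 → S0  → end S0, rejected
w2: S2 → S3 → S4 → S1 → S0 → S4 → S5 → S2  → end S2, accepted
w3: S2 → S1 → S0 → S4 → S5 → S5 → S5 → S2 → S4  → end S4, rejected
w4: S2 → S1 → S0 → S4 → S3 → S1 → S0 → S4 → S3 → S1 → S0 → S4 → S5 → S2 → S1 → S0  → end S0, rejected
w5: S2 → S1 → S2 → S4 → S5 → S2 → S1 → S0 → S1 → S0 → S1 → S2  → end S2, accepted

2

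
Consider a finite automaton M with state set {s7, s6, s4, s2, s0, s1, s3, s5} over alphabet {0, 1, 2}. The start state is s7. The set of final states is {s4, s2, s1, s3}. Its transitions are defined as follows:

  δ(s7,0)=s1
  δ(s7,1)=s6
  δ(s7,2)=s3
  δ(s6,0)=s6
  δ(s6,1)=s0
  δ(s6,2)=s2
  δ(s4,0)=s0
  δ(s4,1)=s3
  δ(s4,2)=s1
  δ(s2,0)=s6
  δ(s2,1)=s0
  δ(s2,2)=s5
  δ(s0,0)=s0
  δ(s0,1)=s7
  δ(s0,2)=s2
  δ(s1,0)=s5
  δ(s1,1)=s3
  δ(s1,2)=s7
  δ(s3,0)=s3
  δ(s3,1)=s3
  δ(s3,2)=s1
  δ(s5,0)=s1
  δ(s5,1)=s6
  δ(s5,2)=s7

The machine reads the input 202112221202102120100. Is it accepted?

No

s7 → s3 → s3 → s1 → s3 → s3 → s1 → s7 → s3 → s3 → s1 → s5 → s7 → s6 → s6 → s2 → s0 → s2 → s6 → s0 → s0 → s0
End state s0 is not accepting.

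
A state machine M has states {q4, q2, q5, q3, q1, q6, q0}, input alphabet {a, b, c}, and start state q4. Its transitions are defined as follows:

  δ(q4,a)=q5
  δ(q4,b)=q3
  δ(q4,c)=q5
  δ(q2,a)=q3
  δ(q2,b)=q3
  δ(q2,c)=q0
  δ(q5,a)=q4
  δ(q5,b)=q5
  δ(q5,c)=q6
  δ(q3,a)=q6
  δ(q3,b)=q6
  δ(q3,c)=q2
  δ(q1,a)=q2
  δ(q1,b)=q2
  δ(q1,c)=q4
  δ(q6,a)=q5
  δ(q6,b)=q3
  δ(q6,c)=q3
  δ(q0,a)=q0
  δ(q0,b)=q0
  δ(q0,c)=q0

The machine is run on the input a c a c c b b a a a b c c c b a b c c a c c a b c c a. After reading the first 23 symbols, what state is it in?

q4 → q5 → q6 → q5 → q6 → q3 → q6 → q3 → q6 → q5 → q4 → q3 → q2 → q0 → q0 → q0 → q0 → q0 → q0 → q0 → q0 → q0 → q0 → q0
After 23 symbols: q0.

q0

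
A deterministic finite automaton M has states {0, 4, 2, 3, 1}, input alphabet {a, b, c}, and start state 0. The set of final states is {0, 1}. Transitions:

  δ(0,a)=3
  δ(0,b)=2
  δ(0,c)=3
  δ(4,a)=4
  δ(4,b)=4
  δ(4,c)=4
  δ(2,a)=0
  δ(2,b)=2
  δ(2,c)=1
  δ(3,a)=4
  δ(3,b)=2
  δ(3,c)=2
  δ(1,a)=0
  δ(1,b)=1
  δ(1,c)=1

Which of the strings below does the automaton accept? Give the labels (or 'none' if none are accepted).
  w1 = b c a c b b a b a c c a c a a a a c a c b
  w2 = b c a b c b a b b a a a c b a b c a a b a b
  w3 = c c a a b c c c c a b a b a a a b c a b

w1: 0 → 2 → 1 → 0 → 3 → 2 → 2 → 0 → 2 → 0 → 3 → 2 → 0 → 3 → 4 → 4 → 4 → 4 → 4 → 4 → 4 → 4  → end 4, rejected
w2: 0 → 2 → 1 → 0 → 2 → 1 → 1 → 0 → 2 → 2 → 0 → 3 → 4 → 4 → 4 → 4 → 4 → 4 → 4 → 4 → 4 → 4 → 4  → end 4, rejected
w3: 0 → 3 → 2 → 0 → 3 → 2 → 1 → 1 → 1 → 1 → 0 → 2 → 0 → 2 → 0 → 3 → 4 → 4 → 4 → 4 → 4  → end 4, rejected

none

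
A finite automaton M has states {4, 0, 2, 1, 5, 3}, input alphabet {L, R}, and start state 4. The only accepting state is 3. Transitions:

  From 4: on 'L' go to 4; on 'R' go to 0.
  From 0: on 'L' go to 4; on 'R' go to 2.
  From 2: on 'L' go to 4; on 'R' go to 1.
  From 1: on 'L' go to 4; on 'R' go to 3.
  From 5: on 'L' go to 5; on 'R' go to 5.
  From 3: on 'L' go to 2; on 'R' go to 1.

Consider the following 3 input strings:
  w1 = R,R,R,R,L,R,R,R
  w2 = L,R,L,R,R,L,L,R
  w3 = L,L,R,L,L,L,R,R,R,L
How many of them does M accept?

0

w1: Trace: 4 -R-> 0 -R-> 2 -R-> 1 -R-> 3 -L-> 2 -R-> 1 -R-> 3 -R-> 1  → end 1, rejected
w2: Trace: 4 -L-> 4 -R-> 0 -L-> 4 -R-> 0 -R-> 2 -L-> 4 -L-> 4 -R-> 0  → end 0, rejected
w3: Trace: 4 -L-> 4 -L-> 4 -R-> 0 -L-> 4 -L-> 4 -L-> 4 -R-> 0 -R-> 2 -R-> 1 -L-> 4  → end 4, rejected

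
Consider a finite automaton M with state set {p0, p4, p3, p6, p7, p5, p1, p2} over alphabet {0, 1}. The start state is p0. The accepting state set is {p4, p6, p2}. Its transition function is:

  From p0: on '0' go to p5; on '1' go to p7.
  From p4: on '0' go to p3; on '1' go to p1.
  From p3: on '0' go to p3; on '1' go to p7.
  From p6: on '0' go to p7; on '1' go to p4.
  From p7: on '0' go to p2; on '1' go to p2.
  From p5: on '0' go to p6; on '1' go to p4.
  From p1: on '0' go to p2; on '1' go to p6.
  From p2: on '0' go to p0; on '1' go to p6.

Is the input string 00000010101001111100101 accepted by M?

Yes

Trace: p0 -0-> p5 -0-> p6 -0-> p7 -0-> p2 -0-> p0 -0-> p5 -1-> p4 -0-> p3 -1-> p7 -0-> p2 -1-> p6 -0-> p7 -0-> p2 -1-> p6 -1-> p4 -1-> p1 -1-> p6 -1-> p4 -0-> p3 -0-> p3 -1-> p7 -0-> p2 -1-> p6
End state p6 is accepting.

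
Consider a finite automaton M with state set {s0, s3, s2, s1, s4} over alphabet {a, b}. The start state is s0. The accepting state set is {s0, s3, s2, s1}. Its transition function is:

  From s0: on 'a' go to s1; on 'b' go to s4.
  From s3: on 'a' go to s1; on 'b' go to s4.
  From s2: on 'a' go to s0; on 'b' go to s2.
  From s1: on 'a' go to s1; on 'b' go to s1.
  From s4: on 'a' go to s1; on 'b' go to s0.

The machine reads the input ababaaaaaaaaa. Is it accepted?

Yes

Trace: s0 -a-> s1 -b-> s1 -a-> s1 -b-> s1 -a-> s1 -a-> s1 -a-> s1 -a-> s1 -a-> s1 -a-> s1 -a-> s1 -a-> s1 -a-> s1
End state s1 is accepting.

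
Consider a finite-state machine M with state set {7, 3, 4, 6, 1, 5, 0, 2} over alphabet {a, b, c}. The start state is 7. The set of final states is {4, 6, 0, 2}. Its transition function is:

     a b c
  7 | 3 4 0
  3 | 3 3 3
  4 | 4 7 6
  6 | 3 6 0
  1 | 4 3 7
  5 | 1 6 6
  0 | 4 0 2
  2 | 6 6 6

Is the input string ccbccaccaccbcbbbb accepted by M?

Yes

start at 7
read 'c': 7 → 0
read 'c': 0 → 2
read 'b': 2 → 6
read 'c': 6 → 0
read 'c': 0 → 2
read 'a': 2 → 6
read 'c': 6 → 0
read 'c': 0 → 2
read 'a': 2 → 6
read 'c': 6 → 0
read 'c': 0 → 2
read 'b': 2 → 6
read 'c': 6 → 0
read 'b': 0 → 0
read 'b': 0 → 0
read 'b': 0 → 0
read 'b': 0 → 0
End state 0 is accepting.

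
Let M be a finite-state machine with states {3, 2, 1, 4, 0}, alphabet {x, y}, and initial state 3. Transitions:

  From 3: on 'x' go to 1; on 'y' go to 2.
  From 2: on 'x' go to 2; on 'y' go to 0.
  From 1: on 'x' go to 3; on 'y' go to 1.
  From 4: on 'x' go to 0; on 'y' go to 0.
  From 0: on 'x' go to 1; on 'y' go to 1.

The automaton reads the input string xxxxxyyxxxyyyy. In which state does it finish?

start at 3
read 'x': 3 → 1
read 'x': 1 → 3
read 'x': 3 → 1
read 'x': 1 → 3
read 'x': 3 → 1
read 'y': 1 → 1
read 'y': 1 → 1
read 'x': 1 → 3
read 'x': 3 → 1
read 'x': 1 → 3
read 'y': 3 → 2
read 'y': 2 → 0
read 'y': 0 → 1
read 'y': 1 → 1

1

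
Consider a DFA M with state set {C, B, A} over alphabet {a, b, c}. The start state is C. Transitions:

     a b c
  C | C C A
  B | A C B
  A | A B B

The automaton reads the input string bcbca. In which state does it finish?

A

start at C
read 'b': C → C
read 'c': C → A
read 'b': A → B
read 'c': B → B
read 'a': B → A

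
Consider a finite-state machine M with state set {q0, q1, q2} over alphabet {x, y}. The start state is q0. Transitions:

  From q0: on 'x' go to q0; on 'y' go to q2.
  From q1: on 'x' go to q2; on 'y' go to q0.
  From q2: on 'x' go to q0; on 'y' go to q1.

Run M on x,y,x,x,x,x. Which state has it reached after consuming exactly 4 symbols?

q0

q0 → q0 → q2 → q0 → q0
After 4 symbols: q0.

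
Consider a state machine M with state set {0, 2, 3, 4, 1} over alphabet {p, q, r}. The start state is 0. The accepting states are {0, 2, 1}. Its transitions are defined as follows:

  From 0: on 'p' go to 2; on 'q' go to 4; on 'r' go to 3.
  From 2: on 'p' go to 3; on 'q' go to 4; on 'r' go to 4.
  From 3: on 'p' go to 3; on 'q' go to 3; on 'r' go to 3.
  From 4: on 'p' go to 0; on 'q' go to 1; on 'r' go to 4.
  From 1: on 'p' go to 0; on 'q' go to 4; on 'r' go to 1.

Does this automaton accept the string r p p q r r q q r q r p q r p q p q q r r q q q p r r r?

No

0 → 3 → 3 → 3 → 3 → 3 → 3 → 3 → 3 → 3 → 3 → 3 → 3 → 3 → 3 → 3 → 3 → 3 → 3 → 3 → 3 → 3 → 3 → 3 → 3 → 3 → 3 → 3 → 3
End state 3 is not accepting.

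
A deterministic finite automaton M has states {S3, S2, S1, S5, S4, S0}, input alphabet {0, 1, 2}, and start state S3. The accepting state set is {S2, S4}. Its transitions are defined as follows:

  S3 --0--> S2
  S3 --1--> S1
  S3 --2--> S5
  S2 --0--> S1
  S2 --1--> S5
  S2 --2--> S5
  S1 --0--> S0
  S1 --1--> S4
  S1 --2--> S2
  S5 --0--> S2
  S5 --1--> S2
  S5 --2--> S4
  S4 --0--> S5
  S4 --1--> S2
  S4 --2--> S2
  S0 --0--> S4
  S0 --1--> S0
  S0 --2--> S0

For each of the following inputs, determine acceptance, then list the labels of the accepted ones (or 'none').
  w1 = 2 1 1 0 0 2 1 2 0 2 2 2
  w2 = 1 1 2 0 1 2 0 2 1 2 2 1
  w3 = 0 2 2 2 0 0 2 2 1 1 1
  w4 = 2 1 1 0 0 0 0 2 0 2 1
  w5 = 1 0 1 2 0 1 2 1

w1: S3 → S5 → S2 → S5 → S2 → S1 → S2 → S5 → S4 → S5 → S4 → S2 → S5  → end S5, rejected
w2: S3 → S1 → S4 → S2 → S1 → S4 → S2 → S1 → S2 → S5 → S4 → S2 → S5  → end S5, rejected
w3: S3 → S2 → S5 → S4 → S2 → S1 → S0 → S0 → S0 → S0 → S0 → S0  → end S0, rejected
w4: S3 → S5 → S2 → S5 → S2 → S1 → S0 → S4 → S2 → S1 → S2 → S5  → end S5, rejected
w5: S3 → S1 → S0 → S0 → S0 → S4 → S2 → S5 → S2  → end S2, accepted

w5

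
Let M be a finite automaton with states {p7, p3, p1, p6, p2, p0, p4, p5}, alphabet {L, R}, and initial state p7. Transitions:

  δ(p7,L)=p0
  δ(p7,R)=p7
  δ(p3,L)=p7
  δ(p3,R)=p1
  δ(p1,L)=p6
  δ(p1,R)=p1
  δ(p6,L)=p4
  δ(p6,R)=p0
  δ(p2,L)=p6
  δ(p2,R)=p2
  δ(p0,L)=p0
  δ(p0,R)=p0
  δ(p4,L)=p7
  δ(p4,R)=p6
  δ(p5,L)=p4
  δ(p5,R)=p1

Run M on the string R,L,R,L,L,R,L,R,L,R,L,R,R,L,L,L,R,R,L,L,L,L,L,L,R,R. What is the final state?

Trace: p7 -R-> p7 -L-> p0 -R-> p0 -L-> p0 -L-> p0 -R-> p0 -L-> p0 -R-> p0 -L-> p0 -R-> p0 -L-> p0 -R-> p0 -R-> p0 -L-> p0 -L-> p0 -L-> p0 -R-> p0 -R-> p0 -L-> p0 -L-> p0 -L-> p0 -L-> p0 -L-> p0 -L-> p0 -R-> p0 -R-> p0

p0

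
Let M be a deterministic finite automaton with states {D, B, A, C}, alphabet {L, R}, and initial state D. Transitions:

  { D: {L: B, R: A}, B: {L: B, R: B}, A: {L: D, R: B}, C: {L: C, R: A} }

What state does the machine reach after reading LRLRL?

start at D
read 'L': D → B
read 'R': B → B
read 'L': B → B
read 'R': B → B
read 'L': B → B

B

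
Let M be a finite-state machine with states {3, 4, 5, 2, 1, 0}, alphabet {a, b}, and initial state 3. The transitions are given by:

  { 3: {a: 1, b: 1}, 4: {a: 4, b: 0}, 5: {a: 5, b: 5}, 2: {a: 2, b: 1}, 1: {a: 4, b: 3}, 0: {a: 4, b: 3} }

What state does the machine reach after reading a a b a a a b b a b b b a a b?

start at 3
read 'a': 3 → 1
read 'a': 1 → 4
read 'b': 4 → 0
read 'a': 0 → 4
read 'a': 4 → 4
read 'a': 4 → 4
read 'b': 4 → 0
read 'b': 0 → 3
read 'a': 3 → 1
read 'b': 1 → 3
read 'b': 3 → 1
read 'b': 1 → 3
read 'a': 3 → 1
read 'a': 1 → 4
read 'b': 4 → 0

0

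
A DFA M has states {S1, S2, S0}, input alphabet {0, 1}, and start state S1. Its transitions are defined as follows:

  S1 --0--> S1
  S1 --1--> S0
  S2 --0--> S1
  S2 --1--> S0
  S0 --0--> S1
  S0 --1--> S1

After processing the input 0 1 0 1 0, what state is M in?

S1

Trace: S1 -0-> S1 -1-> S0 -0-> S1 -1-> S0 -0-> S1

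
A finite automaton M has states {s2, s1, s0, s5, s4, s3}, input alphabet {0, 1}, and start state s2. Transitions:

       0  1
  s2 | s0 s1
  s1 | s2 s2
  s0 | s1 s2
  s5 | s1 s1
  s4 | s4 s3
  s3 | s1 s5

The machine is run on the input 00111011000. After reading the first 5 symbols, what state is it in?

Trace: s2 -0-> s0 -0-> s1 -1-> s2 -1-> s1 -1-> s2
After 5 symbols: s2.

s2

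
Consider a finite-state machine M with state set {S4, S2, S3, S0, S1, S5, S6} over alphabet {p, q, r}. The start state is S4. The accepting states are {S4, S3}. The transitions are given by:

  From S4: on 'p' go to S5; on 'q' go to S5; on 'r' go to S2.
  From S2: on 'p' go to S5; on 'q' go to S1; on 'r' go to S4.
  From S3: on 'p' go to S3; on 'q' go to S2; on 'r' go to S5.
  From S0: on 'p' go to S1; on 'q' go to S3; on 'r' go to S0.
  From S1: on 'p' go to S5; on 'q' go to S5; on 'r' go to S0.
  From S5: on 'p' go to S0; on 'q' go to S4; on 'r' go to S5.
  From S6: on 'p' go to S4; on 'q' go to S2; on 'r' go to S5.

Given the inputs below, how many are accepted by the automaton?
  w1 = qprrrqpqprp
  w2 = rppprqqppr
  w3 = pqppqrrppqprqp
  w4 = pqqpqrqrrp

w1: S4 → S5 → S0 → S0 → S0 → S0 → S3 → S3 → S2 → S5 → S5 → S0  → end S0, rejected
w2: S4 → S2 → S5 → S0 → S1 → S0 → S3 → S2 → S5 → S0 → S0  → end S0, rejected
w3: S4 → S5 → S4 → S5 → S0 → S3 → S5 → S5 → S0 → S1 → S5 → S0 → S0 → S3 → S3  → end S3, accepted
w4: S4 → S5 → S4 → S5 → S0 → S3 → S5 → S4 → S2 → S4 → S5  → end S5, rejected

1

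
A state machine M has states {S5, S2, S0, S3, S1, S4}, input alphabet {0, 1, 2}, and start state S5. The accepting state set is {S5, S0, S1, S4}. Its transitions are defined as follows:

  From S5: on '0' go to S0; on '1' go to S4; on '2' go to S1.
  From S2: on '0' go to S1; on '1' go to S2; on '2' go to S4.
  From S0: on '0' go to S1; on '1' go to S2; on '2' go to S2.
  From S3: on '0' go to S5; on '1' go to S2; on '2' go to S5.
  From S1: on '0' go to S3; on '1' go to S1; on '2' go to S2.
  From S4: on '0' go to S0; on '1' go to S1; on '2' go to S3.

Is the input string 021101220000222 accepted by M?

S5 → S0 → S2 → S2 → S2 → S1 → S1 → S2 → S4 → S0 → S1 → S3 → S5 → S1 → S2 → S4
End state S4 is accepting.

Yes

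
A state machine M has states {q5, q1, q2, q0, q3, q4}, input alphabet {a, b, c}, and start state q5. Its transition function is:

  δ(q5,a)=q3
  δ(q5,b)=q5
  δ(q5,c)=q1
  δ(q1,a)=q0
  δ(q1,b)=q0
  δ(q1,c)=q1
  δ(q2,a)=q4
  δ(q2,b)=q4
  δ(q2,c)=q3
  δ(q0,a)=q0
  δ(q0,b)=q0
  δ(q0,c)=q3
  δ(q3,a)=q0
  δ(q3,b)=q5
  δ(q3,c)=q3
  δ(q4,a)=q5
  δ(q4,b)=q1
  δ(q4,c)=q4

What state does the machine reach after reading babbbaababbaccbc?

Trace: q5 -b-> q5 -a-> q3 -b-> q5 -b-> q5 -b-> q5 -a-> q3 -a-> q0 -b-> q0 -a-> q0 -b-> q0 -b-> q0 -a-> q0 -c-> q3 -c-> q3 -b-> q5 -c-> q1

q1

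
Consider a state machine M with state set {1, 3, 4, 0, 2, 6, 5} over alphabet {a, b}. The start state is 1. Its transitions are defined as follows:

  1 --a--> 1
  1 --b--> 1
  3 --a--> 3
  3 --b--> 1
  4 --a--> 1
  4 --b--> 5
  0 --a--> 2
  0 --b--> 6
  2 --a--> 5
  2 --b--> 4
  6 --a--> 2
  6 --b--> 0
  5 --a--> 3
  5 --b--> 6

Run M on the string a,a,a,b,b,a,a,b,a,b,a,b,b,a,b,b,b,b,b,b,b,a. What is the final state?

1

1 → 1 → 1 → 1 → 1 → 1 → 1 → 1 → 1 → 1 → 1 → 1 → 1 → 1 → 1 → 1 → 1 → 1 → 1 → 1 → 1 → 1 → 1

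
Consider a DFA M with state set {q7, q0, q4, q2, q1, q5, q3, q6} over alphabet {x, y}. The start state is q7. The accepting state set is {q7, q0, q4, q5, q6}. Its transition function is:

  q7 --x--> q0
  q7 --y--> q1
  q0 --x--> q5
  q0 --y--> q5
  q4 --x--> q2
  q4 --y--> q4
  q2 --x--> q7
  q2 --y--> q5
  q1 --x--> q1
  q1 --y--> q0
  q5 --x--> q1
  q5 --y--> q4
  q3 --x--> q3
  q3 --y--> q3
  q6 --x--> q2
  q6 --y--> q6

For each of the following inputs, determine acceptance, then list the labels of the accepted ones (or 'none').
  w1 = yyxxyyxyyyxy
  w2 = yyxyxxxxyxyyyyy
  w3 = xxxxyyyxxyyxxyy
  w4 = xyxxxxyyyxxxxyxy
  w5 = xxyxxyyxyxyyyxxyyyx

w1:
  start at q7
  read 'y': q7 → q1
  read 'y': q1 → q0
  read 'x': q0 → q5
  read 'x': q5 → q1
  read 'y': q1 → q0
  read 'y': q0 → q5
  read 'x': q5 → q1
  read 'y': q1 → q0
  read 'y': q0 → q5
  read 'y': q5 → q4
  read 'x': q4 → q2
  read 'y': q2 → q5
  end q5, accepted
w2:
  start at q7
  read 'y': q7 → q1
  read 'y': q1 → q0
  read 'x': q0 → q5
  read 'y': q5 → q4
  read 'x': q4 → q2
  read 'x': q2 → q7
  read 'x': q7 → q0
  read 'x': q0 → q5
  read 'y': q5 → q4
  read 'x': q4 → q2
  read 'y': q2 → q5
  read 'y': q5 → q4
  read 'y': q4 → q4
  read 'y': q4 → q4
  read 'y': q4 → q4
  end q4, accepted
w3:
  start at q7
  read 'x': q7 → q0
  read 'x': q0 → q5
  read 'x': q5 → q1
  read 'x': q1 → q1
  read 'y': q1 → q0
  read 'y': q0 → q5
  read 'y': q5 → q4
  read 'x': q4 → q2
  read 'x': q2 → q7
  read 'y': q7 → q1
  read 'y': q1 → q0
  read 'x': q0 → q5
  read 'x': q5 → q1
  read 'y': q1 → q0
  read 'y': q0 → q5
  end q5, accepted
w4:
  start at q7
  read 'x': q7 → q0
  read 'y': q0 → q5
  read 'x': q5 → q1
  read 'x': q1 → q1
  read 'x': q1 → q1
  read 'x': q1 → q1
  read 'y': q1 → q0
  read 'y': q0 → q5
  read 'y': q5 → q4
  read 'x': q4 → q2
  read 'x': q2 → q7
  read 'x': q7 → q0
  read 'x': q0 → q5
  read 'y': q5 → q4
  read 'x': q4 → q2
  read 'y': q2 → q5
  end q5, accepted
w5:
  start at q7
  read 'x': q7 → q0
  read 'x': q0 → q5
  read 'y': q5 → q4
  read 'x': q4 → q2
  read 'x': q2 → q7
  read 'y': q7 → q1
  read 'y': q1 → q0
  read 'x': q0 → q5
  read 'y': q5 → q4
  read 'x': q4 → q2
  read 'y': q2 → q5
  read 'y': q5 → q4
  read 'y': q4 → q4
  read 'x': q4 → q2
  read 'x': q2 → q7
  read 'y': q7 → q1
  read 'y': q1 → q0
  read 'y': q0 → q5
  read 'x': q5 → q1
  end q1, rejected

w1, w2, w3, w4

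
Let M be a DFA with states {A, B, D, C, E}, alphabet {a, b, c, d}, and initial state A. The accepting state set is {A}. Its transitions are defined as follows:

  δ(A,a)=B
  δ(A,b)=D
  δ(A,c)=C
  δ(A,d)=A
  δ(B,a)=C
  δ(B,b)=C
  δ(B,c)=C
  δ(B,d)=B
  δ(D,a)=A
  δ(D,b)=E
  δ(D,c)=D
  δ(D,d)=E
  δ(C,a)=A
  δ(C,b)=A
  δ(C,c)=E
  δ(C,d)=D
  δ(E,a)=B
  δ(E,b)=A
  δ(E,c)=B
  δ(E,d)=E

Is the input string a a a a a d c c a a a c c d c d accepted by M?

Trace: A -a-> B -a-> C -a-> A -a-> B -a-> C -d-> D -c-> D -c-> D -a-> A -a-> B -a-> C -c-> E -c-> B -d-> B -c-> C -d-> D
End state D is not accepting.

No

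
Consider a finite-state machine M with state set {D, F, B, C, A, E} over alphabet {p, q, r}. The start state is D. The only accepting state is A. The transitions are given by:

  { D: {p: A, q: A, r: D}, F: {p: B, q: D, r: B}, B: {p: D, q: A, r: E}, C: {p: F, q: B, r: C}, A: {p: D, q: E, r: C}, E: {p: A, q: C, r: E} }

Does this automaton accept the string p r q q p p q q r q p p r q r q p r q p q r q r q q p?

No

start at D
read 'p': D → A
read 'r': A → C
read 'q': C → B
read 'q': B → A
read 'p': A → D
read 'p': D → A
read 'q': A → E
read 'q': E → C
read 'r': C → C
read 'q': C → B
read 'p': B → D
read 'p': D → A
read 'r': A → C
read 'q': C → B
read 'r': B → E
read 'q': E → C
read 'p': C → F
read 'r': F → B
read 'q': B → A
read 'p': A → D
read 'q': D → A
read 'r': A → C
read 'q': C → B
read 'r': B → E
read 'q': E → C
read 'q': C → B
read 'p': B → D
End state D is not accepting.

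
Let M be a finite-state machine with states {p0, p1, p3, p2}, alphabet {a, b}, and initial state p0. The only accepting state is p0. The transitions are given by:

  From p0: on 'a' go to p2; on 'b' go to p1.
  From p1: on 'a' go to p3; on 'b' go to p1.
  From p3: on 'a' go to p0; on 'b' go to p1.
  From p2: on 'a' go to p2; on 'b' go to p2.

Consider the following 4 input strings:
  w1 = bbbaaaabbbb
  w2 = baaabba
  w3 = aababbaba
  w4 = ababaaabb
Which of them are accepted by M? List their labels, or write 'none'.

w1:
  start at p0
  read 'b': p0 → p1
  read 'b': p1 → p1
  read 'b': p1 → p1
  read 'a': p1 → p3
  read 'a': p3 → p0
  read 'a': p0 → p2
  read 'a': p2 → p2
  read 'b': p2 → p2
  read 'b': p2 → p2
  read 'b': p2 → p2
  read 'b': p2 → p2
  end p2, rejected
w2:
  start at p0
  read 'b': p0 → p1
  read 'a': p1 → p3
  read 'a': p3 → p0
  read 'a': p0 → p2
  read 'b': p2 → p2
  read 'b': p2 → p2
  read 'a': p2 → p2
  end p2, rejected
w3:
  start at p0
  read 'a': p0 → p2
  read 'a': p2 → p2
  read 'b': p2 → p2
  read 'a': p2 → p2
  read 'b': p2 → p2
  read 'b': p2 → p2
  read 'a': p2 → p2
  read 'b': p2 → p2
  read 'a': p2 → p2
  end p2, rejected
w4:
  start at p0
  read 'a': p0 → p2
  read 'b': p2 → p2
  read 'a': p2 → p2
  read 'b': p2 → p2
  read 'a': p2 → p2
  read 'a': p2 → p2
  read 'a': p2 → p2
  read 'b': p2 → p2
  read 'b': p2 → p2
  end p2, rejected

none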